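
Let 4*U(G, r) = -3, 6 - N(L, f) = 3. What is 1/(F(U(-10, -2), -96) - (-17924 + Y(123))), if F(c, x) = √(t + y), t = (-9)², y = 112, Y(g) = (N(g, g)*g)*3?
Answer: 16817/282811296 - √193/282811296 ≈ 5.9415e-5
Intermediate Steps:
N(L, f) = 3 (N(L, f) = 6 - 1*3 = 6 - 3 = 3)
Y(g) = 9*g (Y(g) = (3*g)*3 = 9*g)
t = 81
U(G, r) = -¾ (U(G, r) = (¼)*(-3) = -¾)
F(c, x) = √193 (F(c, x) = √(81 + 112) = √193)
1/(F(U(-10, -2), -96) - (-17924 + Y(123))) = 1/(√193 - (-17924 + 9*123)) = 1/(√193 - (-17924 + 1107)) = 1/(√193 - 1*(-16817)) = 1/(√193 + 16817) = 1/(16817 + √193)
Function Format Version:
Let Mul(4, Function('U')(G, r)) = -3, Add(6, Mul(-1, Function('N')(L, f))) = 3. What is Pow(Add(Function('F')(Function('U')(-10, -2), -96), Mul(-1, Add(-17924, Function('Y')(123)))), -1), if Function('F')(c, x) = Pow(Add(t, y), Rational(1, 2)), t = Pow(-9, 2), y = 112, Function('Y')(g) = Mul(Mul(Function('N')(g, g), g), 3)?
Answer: Add(Rational(16817, 282811296), Mul(Rational(-1, 282811296), Pow(193, Rational(1, 2)))) ≈ 5.9415e-5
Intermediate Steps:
Function('N')(L, f) = 3 (Function('N')(L, f) = Add(6, Mul(-1, 3)) = Add(6, -3) = 3)
Function('Y')(g) = Mul(9, g) (Function('Y')(g) = Mul(Mul(3, g), 3) = Mul(9, g))
t = 81
Function('U')(G, r) = Rational(-3, 4) (Function('U')(G, r) = Mul(Rational(1, 4), -3) = Rational(-3, 4))
Function('F')(c, x) = Pow(193, Rational(1, 2)) (Function('F')(c, x) = Pow(Add(81, 112), Rational(1, 2)) = Pow(193, Rational(1, 2)))
Pow(Add(Function('F')(Function('U')(-10, -2), -96), Mul(-1, Add(-17924, Function('Y')(123)))), -1) = Pow(Add(Pow(193, Rational(1, 2)), Mul(-1, Add(-17924, Mul(9, 123)))), -1) = Pow(Add(Pow(193, Rational(1, 2)), Mul(-1, Add(-17924, 1107))), -1) = Pow(Add(Pow(193, Rational(1, 2)), Mul(-1, -16817)), -1) = Pow(Add(Pow(193, Rational(1, 2)), 16817), -1) = Pow(Add(16817, Pow(193, Rational(1, 2))), -1)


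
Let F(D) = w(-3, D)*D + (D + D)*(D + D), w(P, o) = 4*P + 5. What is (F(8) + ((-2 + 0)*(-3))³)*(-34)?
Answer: -14144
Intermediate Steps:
w(P, o) = 5 + 4*P
F(D) = -7*D + 4*D² (F(D) = (5 + 4*(-3))*D + (D + D)*(D + D) = (5 - 12)*D + (2*D)*(2*D) = -7*D + 4*D²)
(F(8) + ((-2 + 0)*(-3))³)*(-34) = (8*(-7 + 4*8) + ((-2 + 0)*(-3))³)*(-34) = (8*(-7 + 32) + (-2*(-3))³)*(-34) = (8*25 + 6³)*(-34) = (200 + 216)*(-34) = 416*(-34) = -14144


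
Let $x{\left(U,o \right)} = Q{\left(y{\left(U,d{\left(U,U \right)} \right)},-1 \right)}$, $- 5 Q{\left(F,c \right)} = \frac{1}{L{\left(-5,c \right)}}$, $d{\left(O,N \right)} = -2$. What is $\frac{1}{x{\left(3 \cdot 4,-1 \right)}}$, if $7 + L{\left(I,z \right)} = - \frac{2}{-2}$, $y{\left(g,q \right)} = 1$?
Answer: $30$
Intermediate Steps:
$L{\left(I,z \right)} = -6$ ($L{\left(I,z \right)} = -7 - \frac{2}{-2} = -7 - -1 = -7 + 1 = -6$)
$Q{\left(F,c \right)} = \frac{1}{30}$ ($Q{\left(F,c \right)} = - \frac{1}{5 \left(-6\right)} = \left(- \frac{1}{5}\right) \left(- \frac{1}{6}\right) = \frac{1}{30}$)
$x{\left(U,o \right)} = \frac{1}{30}$
$\frac{1}{x{\left(3 \cdot 4,-1 \right)}} = \frac{1}{\frac{1}{30}} = 30$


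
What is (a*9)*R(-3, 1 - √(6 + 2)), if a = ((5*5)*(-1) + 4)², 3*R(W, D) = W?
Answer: -3969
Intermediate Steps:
R(W, D) = W/3
a = 441 (a = (25*(-1) + 4)² = (-25 + 4)² = (-21)² = 441)
(a*9)*R(-3, 1 - √(6 + 2)) = (441*9)*((⅓)*(-3)) = 3969*(-1) = -3969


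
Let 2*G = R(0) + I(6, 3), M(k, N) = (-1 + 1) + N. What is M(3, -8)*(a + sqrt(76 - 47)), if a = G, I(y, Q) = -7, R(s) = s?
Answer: 28 - 8*sqrt(29) ≈ -15.081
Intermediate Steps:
M(k, N) = N (M(k, N) = 0 + N = N)
G = -7/2 (G = (0 - 7)/2 = (1/2)*(-7) = -7/2 ≈ -3.5000)
a = -7/2 ≈ -3.5000
M(3, -8)*(a + sqrt(76 - 47)) = -8*(-7/2 + sqrt(76 - 47)) = -8*(-7/2 + sqrt(29)) = 28 - 8*sqrt(29)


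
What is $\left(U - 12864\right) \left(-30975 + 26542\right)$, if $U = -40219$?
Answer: $235316939$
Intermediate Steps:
$\left(U - 12864\right) \left(-30975 + 26542\right) = \left(-40219 - 12864\right) \left(-30975 + 26542\right) = \left(-53083\right) \left(-4433\right) = 235316939$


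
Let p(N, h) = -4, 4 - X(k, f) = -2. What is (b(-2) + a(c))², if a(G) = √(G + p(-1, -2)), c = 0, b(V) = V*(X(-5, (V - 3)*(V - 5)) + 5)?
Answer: 480 - 88*I ≈ 480.0 - 88.0*I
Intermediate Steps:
X(k, f) = 6 (X(k, f) = 4 - 1*(-2) = 4 + 2 = 6)
b(V) = 11*V (b(V) = V*(6 + 5) = V*11 = 11*V)
a(G) = √(-4 + G) (a(G) = √(G - 4) = √(-4 + G))
(b(-2) + a(c))² = (11*(-2) + √(-4 + 0))² = (-22 + √(-4))² = (-22 + 2*I)²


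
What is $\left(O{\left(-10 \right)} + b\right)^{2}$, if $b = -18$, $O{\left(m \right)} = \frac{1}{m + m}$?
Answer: $\frac{130321}{400} \approx 325.8$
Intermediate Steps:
$O{\left(m \right)} = \frac{1}{2 m}$
$\left(O{\left(-10 \right)} + b\right)^{2} = \left(\frac{1}{2 \left(-10\right)} - 18\right)^{2} = \left(\frac{1}{2} \left(- \frac{1}{10}\right) - 18\right)^{2} = \left(- \frac{1}{20} - 18\right)^{2} = \left(- \frac{361}{20}\right)^{2} = \frac{130321}{400}$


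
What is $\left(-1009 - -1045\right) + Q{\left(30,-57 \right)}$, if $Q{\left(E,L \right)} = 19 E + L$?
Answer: $549$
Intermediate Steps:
$Q{\left(E,L \right)} = L + 19 E$
$\left(-1009 - -1045\right) + Q{\left(30,-57 \right)} = \left(-1009 - -1045\right) + \left(-57 + 19 \cdot 30\right) = \left(-1009 + 1045\right) + \left(-57 + 570\right) = 36 + 513 = 549$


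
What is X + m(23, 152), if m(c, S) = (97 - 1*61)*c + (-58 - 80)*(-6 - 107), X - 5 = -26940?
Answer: -10513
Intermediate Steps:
X = -26935 (X = 5 - 26940 = -26935)
m(c, S) = 15594 + 36*c (m(c, S) = (97 - 61)*c - 138*(-113) = 36*c + 15594 = 15594 + 36*c)
X + m(23, 152) = -26935 + (15594 + 36*23) = -26935 + (15594 + 828) = -26935 + 16422 = -10513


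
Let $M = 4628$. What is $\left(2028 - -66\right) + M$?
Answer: $6722$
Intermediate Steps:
$\left(2028 - -66\right) + M = \left(2028 - -66\right) + 4628 = \left(2028 + 66\right) + 4628 = 2094 + 4628 = 6722$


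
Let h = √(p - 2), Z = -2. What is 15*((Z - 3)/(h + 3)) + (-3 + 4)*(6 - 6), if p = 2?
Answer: -25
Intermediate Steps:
h = 0 (h = √(2 - 2) = √0 = 0)
15*((Z - 3)/(h + 3)) + (-3 + 4)*(6 - 6) = 15*((-2 - 3)/(0 + 3)) + (-3 + 4)*(6 - 6) = 15*(-5/3) + 1*0 = 15*(-5*⅓) + 0 = 15*(-5/3) + 0 = -25 + 0 = -25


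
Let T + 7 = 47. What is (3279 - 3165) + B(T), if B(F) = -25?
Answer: 89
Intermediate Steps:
T = 40 (T = -7 + 47 = 40)
(3279 - 3165) + B(T) = (3279 - 3165) - 25 = 114 - 25 = 89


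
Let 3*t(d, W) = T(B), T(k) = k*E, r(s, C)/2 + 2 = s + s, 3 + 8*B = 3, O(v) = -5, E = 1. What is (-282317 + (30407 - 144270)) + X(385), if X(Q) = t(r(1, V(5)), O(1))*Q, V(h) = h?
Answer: -396180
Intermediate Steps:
B = 0 (B = -3/8 + (⅛)*3 = -3/8 + 3/8 = 0)
r(s, C) = -4 + 4*s (r(s, C) = -4 + 2*(s + s) = -4 + 2*(2*s) = -4 + 4*s)
T(k) = k (T(k) = k*1 = k)
t(d, W) = 0 (t(d, W) = (⅓)*0 = 0)
X(Q) = 0 (X(Q) = 0*Q = 0)
(-282317 + (30407 - 144270)) + X(385) = (-282317 + (30407 - 144270)) + 0 = (-282317 - 113863) + 0 = -396180 + 0 = -396180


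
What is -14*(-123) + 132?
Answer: 1854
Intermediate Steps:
-14*(-123) + 132 = 1722 + 132 = 1854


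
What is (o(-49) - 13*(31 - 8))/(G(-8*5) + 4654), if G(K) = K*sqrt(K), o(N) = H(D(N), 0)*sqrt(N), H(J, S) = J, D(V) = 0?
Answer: -695773/10861858 - 5980*I*sqrt(10)/5430929 ≈ -0.064057 - 0.003482*I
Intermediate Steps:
o(N) = 0 (o(N) = 0*sqrt(N) = 0)
G(K) = K**(3/2)
(o(-49) - 13*(31 - 8))/(G(-8*5) + 4654) = (0 - 13*(31 - 8))/((-8*5)**(3/2) + 4654) = (0 - 13*23)/((-40)**(3/2) + 4654) = (0 - 299)/(-80*I*sqrt(10) + 4654) = -299/(4654 - 80*I*sqrt(10))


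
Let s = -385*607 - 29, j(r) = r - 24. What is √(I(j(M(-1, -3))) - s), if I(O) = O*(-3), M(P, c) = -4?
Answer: 4*√14613 ≈ 483.54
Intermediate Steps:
j(r) = -24 + r
I(O) = -3*O
s = -233724 (s = -233695 - 29 = -233724)
√(I(j(M(-1, -3))) - s) = √(-3*(-24 - 4) - 1*(-233724)) = √(-3*(-28) + 233724) = √(84 + 233724) = √233808 = 4*√14613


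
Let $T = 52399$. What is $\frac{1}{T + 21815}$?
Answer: $\frac{1}{74214} \approx 1.3475 \cdot 10^{-5}$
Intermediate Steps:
$\frac{1}{T + 21815} = \frac{1}{52399 + 21815} = \frac{1}{74214}$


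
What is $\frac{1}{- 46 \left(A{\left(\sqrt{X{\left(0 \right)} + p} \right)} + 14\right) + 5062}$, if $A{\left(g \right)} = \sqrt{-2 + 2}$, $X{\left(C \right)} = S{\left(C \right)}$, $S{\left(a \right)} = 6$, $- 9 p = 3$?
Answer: $\frac{1}{4418} \approx 0.00022635$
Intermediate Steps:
$p = - \frac{1}{3}$ ($p = \left(- \frac{1}{9}\right) 3 = - \frac{1}{3} \approx -0.33333$)
$X{\left(C \right)} = 6$
$A{\left(g \right)} = 0$ ($A{\left(g \right)} = \sqrt{0} = 0$)
$\frac{1}{- 46 \left(A{\left(\sqrt{X{\left(0 \right)} + p} \right)} + 14\right) + 5062} = \frac{1}{- 46 \left(0 + 14\right) + 5062} = \frac{1}{\left(-46\right) 14 + 5062} = \frac{1}{-644 + 5062} = \frac{1}{4418}$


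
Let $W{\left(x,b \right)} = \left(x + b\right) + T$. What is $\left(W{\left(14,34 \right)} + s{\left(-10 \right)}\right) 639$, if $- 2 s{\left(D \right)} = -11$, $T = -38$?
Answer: $\frac{19809}{2} \approx 9904.5$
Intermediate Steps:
$s{\left(D \right)} = \frac{11}{2}$ ($s{\left(D \right)} = \left(- \frac{1}{2}\right) \left(-11\right) = \frac{11}{2}$)
$W{\left(x,b \right)} = -38 + b + x$ ($W{\left(x,b \right)} = \left(x + b\right) - 38 = \left(b + x\right) - 38 = -38 + b + x$)
$\left(W{\left(14,34 \right)} + s{\left(-10 \right)}\right) 639 = \left(\left(-38 + 34 + 14\right) + \frac{11}{2}\right) 639 = \left(10 + \frac{11}{2}\right) 639 = \frac{31}{2} \cdot 639 = \frac{19809}{2}$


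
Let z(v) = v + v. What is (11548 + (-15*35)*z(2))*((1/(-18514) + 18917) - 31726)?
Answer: -1120276886748/9257 ≈ -1.2102e+8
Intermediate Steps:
z(v) = 2*v
(11548 + (-15*35)*z(2))*((1/(-18514) + 18917) - 31726) = (11548 + (-15*35)*(2*2))*((1/(-18514) + 18917) - 31726) = (11548 - 525*4)*((-1/18514 + 18917) - 31726) = (11548 - 2100)*(350229337/18514 - 31726) = 9448*(-237145827/18514) = -1120276886748/9257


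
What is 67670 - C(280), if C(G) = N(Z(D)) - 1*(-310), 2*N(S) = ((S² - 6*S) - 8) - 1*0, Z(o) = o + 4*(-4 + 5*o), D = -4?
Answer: 62064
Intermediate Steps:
Z(o) = -16 + 21*o (Z(o) = o + (-16 + 20*o) = -16 + 21*o)
N(S) = -4 + S²/2 - 3*S (N(S) = (((S² - 6*S) - 8) - 1*0)/2 = ((-8 + S² - 6*S) + 0)/2 = (-8 + S² - 6*S)/2 = -4 + S²/2 - 3*S)
C(G) = 5606 (C(G) = (-4 + (-16 + 21*(-4))²/2 - 3*(-16 + 21*(-4))) - 1*(-310) = (-4 + (-16 - 84)²/2 - 3*(-16 - 84)) + 310 = (-4 + (½)*(-100)² - 3*(-100)) + 310 = (-4 + (½)*10000 + 300) + 310 = (-4 + 5000 + 300) + 310 = 5296 + 310 = 5606)
67670 - C(280) = 67670 - 1*5606 = 67670 - 5606 = 62064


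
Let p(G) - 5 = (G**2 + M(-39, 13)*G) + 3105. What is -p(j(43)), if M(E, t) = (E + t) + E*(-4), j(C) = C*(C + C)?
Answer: -14159054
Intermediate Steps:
j(C) = 2*C**2 (j(C) = C*(2*C) = 2*C**2)
M(E, t) = t - 3*E (M(E, t) = (E + t) - 4*E = t - 3*E)
p(G) = 3110 + G**2 + 130*G (p(G) = 5 + ((G**2 + (13 - 3*(-39))*G) + 3105) = 5 + ((G**2 + (13 + 117)*G) + 3105) = 5 + ((G**2 + 130*G) + 3105) = 5 + (3105 + G**2 + 130*G) = 3110 + G**2 + 130*G)
-p(j(43)) = -(3110 + (2*43**2)**2 + 130*(2*43**2)) = -(3110 + (2*1849)**2 + 130*(2*1849)) = -(3110 + 3698**2 + 130*3698) = -(3110 + 13675204 + 480740) = -1*14159054 = -14159054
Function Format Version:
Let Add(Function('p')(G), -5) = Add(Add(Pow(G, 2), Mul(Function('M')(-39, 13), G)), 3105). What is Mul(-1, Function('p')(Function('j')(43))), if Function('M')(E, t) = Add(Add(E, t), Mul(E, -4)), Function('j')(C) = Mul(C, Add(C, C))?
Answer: -14159054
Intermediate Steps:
Function('j')(C) = Mul(2, Pow(C, 2)) (Function('j')(C) = Mul(C, Mul(2, C)) = Mul(2, Pow(C, 2)))
Function('M')(E, t) = Add(t, Mul(-3, E)) (Function('M')(E, t) = Add(Add(E, t), Mul(-4, E)) = Add(t, Mul(-3, E)))
Function('p')(G) = Add(3110, Pow(G, 2), Mul(130, G)) (Function('p')(G) = Add(5, Add(Add(Pow(G, 2), Mul(Add(13, Mul(-3, -39)), G)), 3105)) = Add(5, Add(Add(Pow(G, 2), Mul(Add(13, 117), G)), 3105)) = Add(5, Add(Add(Pow(G, 2), Mul(130, G)), 3105)) = Add(5, Add(3105, Pow(G, 2), Mul(130, G))) = Add(3110, Pow(G, 2), Mul(130, G)))
Mul(-1, Function('p')(Function('j')(43))) = Mul(-1, Add(3110, Pow(Mul(2, Pow(43, 2)), 2), Mul(130, Mul(2, Pow(43, 2))))) = Mul(-1, Add(3110, Pow(Mul(2, 1849), 2), Mul(130, Mul(2, 1849)))) = Mul(-1, Add(3110, Pow(3698, 2), Mul(130, 3698))) = Mul(-1, Add(3110, 13675204, 480740)) = Mul(-1, 14159054) = -14159054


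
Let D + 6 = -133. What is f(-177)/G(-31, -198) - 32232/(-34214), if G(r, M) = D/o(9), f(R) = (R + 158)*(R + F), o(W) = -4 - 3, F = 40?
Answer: 313946771/2377873 ≈ 132.03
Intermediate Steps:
D = -139 (D = -6 - 133 = -139)
o(W) = -7
f(R) = (40 + R)*(158 + R) (f(R) = (R + 158)*(R + 40) = (158 + R)*(40 + R) = (40 + R)*(158 + R))
G(r, M) = 139/7 (G(r, M) = -139/(-7) = -139*(-1/7) = 139/7)
f(-177)/G(-31, -198) - 32232/(-34214) = (6320 + (-177)**2 + 198*(-177))/(139/7) - 32232/(-34214) = (6320 + 31329 - 35046)*(7/139) - 32232*(-1/34214) = 2603*(7/139) + 16116/17107 = 18221/139 + 16116/17107 = 313946771/2377873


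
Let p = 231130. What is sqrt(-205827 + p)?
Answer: sqrt(25303) ≈ 159.07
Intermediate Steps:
sqrt(-205827 + p) = sqrt(-205827 + 231130) = sqrt(25303)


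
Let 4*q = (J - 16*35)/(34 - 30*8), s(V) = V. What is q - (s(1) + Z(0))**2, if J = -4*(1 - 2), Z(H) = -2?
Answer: -67/206 ≈ -0.32524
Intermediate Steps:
J = 4 (J = -4*(-1) = 4)
q = 139/206 (q = ((4 - 16*35)/(34 - 30*8))/4 = ((4 - 560)/(34 - 240))/4 = (-556/(-206))/4 = (-556*(-1/206))/4 = (1/4)*(278/103) = 139/206 ≈ 0.67476)
q - (s(1) + Z(0))**2 = 139/206 - (1 - 2)**2 = 139/206 - 1*(-1)**2 = 139/206 - 1*1 = 139/206 - 1 = -67/206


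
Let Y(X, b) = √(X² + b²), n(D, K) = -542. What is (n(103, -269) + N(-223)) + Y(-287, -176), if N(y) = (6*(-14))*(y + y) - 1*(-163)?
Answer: 37085 + √113345 ≈ 37422.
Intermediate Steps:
N(y) = 163 - 168*y (N(y) = -168*y + 163 = 163 - 168*y)
(n(103, -269) + N(-223)) + Y(-287, -176) = (-542 + (163 - 168*(-223))) + √((-287)² + (-176)²) = (-542 + (163 + 37464)) + √(82369 + 30976) = (-542 + 37627) + √113345 = 37085 + √113345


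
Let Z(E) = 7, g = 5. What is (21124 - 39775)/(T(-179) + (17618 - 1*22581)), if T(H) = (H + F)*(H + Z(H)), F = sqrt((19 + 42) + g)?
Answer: -481662075/664978081 - 3207972*sqrt(66)/664978081 ≈ -0.76352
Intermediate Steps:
F = sqrt(66) (F = sqrt((19 + 42) + 5) = sqrt(61 + 5) = sqrt(66) ≈ 8.1240)
T(H) = (7 + H)*(H + sqrt(66)) (T(H) = (H + sqrt(66))*(H + 7) = (H + sqrt(66))*(7 + H) = (7 + H)*(H + sqrt(66)))
(21124 - 39775)/(T(-179) + (17618 - 1*22581)) = (21124 - 39775)/(((-179)**2 + 7*(-179) + 7*sqrt(66) - 179*sqrt(66)) + (17618 - 1*22581)) = -18651/((32041 - 1253 + 7*sqrt(66) - 179*sqrt(66)) + (17618 - 22581)) = -18651/((30788 - 172*sqrt(66)) - 4963) = -18651/(25825 - 172*sqrt(66))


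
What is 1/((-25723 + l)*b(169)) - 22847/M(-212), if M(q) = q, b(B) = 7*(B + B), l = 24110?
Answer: 43596165507/404533948 ≈ 107.77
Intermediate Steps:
b(B) = 14*B (b(B) = 7*(2*B) = 14*B)
1/((-25723 + l)*b(169)) - 22847/M(-212) = 1/((-25723 + 24110)*((14*169))) - 22847/(-212) = 1/(-1613*2366) - 22847*(-1/212) = -1/1613*1/2366 + 22847/212 = -1/3816358 + 22847/212 = 43596165507/404533948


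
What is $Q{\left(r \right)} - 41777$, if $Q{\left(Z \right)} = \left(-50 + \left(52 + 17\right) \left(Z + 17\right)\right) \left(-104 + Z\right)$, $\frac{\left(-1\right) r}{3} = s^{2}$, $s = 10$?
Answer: $7867331$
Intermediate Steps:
$r = -300$ ($r = - 3 \cdot 10^{2} = \left(-3\right) 100 = -300$)
$Q{\left(Z \right)} = \left(-104 + Z\right) \left(1123 + 69 Z\right)$ ($Q{\left(Z \right)} = \left(-50 + 69 \left(17 + Z\right)\right) \left(-104 + Z\right) = \left(-50 + \left(1173 + 69 Z\right)\right) \left(-104 + Z\right) = \left(1123 + 69 Z\right) \left(-104 + Z\right) = \left(-104 + Z\right) \left(1123 + 69 Z\right)$)
$Q{\left(r \right)} - 41777 = \left(-116792 - -1815900 + 69 \left(-300\right)^{2}\right) - 41777 = \left(-116792 + 1815900 + 69 \cdot 90000\right) - 41777 = \left(-116792 + 1815900 + 6210000\right) - 41777 = 7909108 - 41777 = 7867331$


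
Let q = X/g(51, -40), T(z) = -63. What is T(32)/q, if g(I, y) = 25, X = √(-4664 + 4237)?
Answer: 225*I*√427/61 ≈ 76.22*I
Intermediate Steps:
X = I*√427 (X = √(-427) = I*√427 ≈ 20.664*I)
q = I*√427/25 (q = (I*√427)/25 = (I*√427)*(1/25) = I*√427/25 ≈ 0.82656*I)
T(32)/q = -63*(-25*I*√427/427) = -(-225)*I*√427/61 = 225*I*√427/61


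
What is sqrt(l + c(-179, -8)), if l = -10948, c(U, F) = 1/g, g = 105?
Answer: I*sqrt(120701595)/105 ≈ 104.63*I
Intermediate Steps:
c(U, F) = 1/105
sqrt(l + c(-179, -8)) = sqrt(-10948 + 1/105) = sqrt(-1149539/105) = I*sqrt(120701595)/105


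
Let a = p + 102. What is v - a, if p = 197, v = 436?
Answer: 137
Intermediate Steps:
a = 299 (a = 197 + 102 = 299)
v - a = 436 - 1*299 = 436 - 299 = 137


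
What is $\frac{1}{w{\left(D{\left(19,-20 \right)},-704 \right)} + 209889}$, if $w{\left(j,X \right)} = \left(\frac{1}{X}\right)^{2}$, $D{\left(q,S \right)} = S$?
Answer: $\frac{495616}{104024346625} \approx 4.7644 \cdot 10^{-6}$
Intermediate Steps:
$w{\left(j,X \right)} = \frac{1}{X^{2}}$
$\frac{1}{w{\left(D{\left(19,-20 \right)},-704 \right)} + 209889} = \frac{1}{\frac{1}{495616} + 209889} = \frac{1}{\frac{104024346625}{495616}} = \frac{495616}{104024346625}$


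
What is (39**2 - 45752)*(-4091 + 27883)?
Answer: -1052343952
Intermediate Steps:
(39**2 - 45752)*(-4091 + 27883) = (1521 - 45752)*23792 = -44231*23792 = -1052343952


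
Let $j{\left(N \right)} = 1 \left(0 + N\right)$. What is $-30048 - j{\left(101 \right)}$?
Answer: $-30149$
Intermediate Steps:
$j{\left(N \right)} = N$ ($j{\left(N \right)} = 1 N = N$)
$-30048 - j{\left(101 \right)} = -30048 - 101 = -30149$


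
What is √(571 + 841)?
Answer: 2*√353 ≈ 37.577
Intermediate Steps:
√(571 + 841) = √1412 = 2*√353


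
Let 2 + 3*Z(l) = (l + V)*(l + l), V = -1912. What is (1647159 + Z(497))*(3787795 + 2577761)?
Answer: 7500672555180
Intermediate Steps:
Z(l) = -⅔ + 2*l*(-1912 + l)/3 (Z(l) = -⅔ + ((l - 1912)*(l + l))/3 = -⅔ + ((-1912 + l)*(2*l))/3 = -⅔ + (2*l*(-1912 + l))/3 = -⅔ + 2*l*(-1912 + l)/3)
(1647159 + Z(497))*(3787795 + 2577761) = (1647159 + (-⅔ - 3824/3*497 + (⅔)*497²))*(3787795 + 2577761) = (1647159 + (-⅔ - 1900528/3 + (⅔)*247009))*6365556 = (1647159 + (-⅔ - 1900528/3 + 494018/3))*6365556 = (1647159 - 1406512/3)*6365556 = (3534965/3)*6365556 = 7500672555180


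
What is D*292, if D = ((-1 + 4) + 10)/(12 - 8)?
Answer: 949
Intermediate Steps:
D = 13/4 (D = (3 + 10)/4 = 13*(¼) = 13/4 ≈ 3.2500)
D*292 = (13/4)*292 = 949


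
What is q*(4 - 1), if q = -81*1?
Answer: -243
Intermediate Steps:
q = -81
q*(4 - 1) = -81*(4 - 1) = -81*3 = -243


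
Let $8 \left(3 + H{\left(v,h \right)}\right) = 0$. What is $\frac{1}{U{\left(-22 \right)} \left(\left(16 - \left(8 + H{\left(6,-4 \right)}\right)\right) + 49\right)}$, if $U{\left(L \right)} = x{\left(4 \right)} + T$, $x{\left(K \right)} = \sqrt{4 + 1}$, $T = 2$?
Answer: $- \frac{1}{30} + \frac{\sqrt{5}}{60} \approx 0.0039345$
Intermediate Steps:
$H{\left(v,h \right)} = -3$ ($H{\left(v,h \right)} = -3 + \frac{1}{8} \cdot 0 = -3 + 0 = -3$)
$x{\left(K \right)} = \sqrt{5}$
$U{\left(L \right)} = 2 + \sqrt{5}$ ($U{\left(L \right)} = \sqrt{5} + 2 = 2 + \sqrt{5}$)
$\frac{1}{U{\left(-22 \right)} \left(\left(16 - \left(8 + H{\left(6,-4 \right)}\right)\right) + 49\right)} = \frac{1}{\left(2 + \sqrt{5}\right) \left(\left(16 + \left(\left(6 - 14\right) - -3\right)\right) + 49\right)} = \frac{1}{\left(2 + \sqrt{5}\right) \left(\left(16 + \left(-8 + 3\right)\right) + 49\right)} = \frac{1}{\left(2 + \sqrt{5}\right) \left(\left(16 - 5\right) + 49\right)} = \frac{1}{\left(2 + \sqrt{5}\right) \left(11 + 49\right)} = \frac{1}{\left(2 + \sqrt{5}\right) 60} = \frac{1}{120 + 60 \sqrt{5}}$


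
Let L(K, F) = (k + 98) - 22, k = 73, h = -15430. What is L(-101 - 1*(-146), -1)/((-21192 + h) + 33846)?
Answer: -149/2776 ≈ -0.053674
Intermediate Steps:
L(K, F) = 149 (L(K, F) = (73 + 98) - 22 = 171 - 22 = 149)
L(-101 - 1*(-146), -1)/((-21192 + h) + 33846) = 149/((-21192 - 15430) + 33846) = 149/(-36622 + 33846) = 149/(-2776) = 149*(-1/2776) = -149/2776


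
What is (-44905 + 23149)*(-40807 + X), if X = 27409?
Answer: 291486888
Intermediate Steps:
(-44905 + 23149)*(-40807 + X) = (-44905 + 23149)*(-40807 + 27409) = -21756*(-13398) = 291486888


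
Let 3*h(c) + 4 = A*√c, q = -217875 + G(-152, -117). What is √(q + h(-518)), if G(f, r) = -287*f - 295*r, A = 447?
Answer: √(-1257636 + 1341*I*√518)/3 ≈ 4.5356 + 373.84*I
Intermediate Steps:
G(f, r) = -295*r - 287*f
q = -139736 (q = -217875 + (-295*(-117) - 287*(-152)) = -217875 + (34515 + 43624) = -217875 + 78139 = -139736)
h(c) = -4/3 + 149*√c (h(c) = -4/3 + (447*√c)/3 = -4/3 + 149*√c)
√(q + h(-518)) = √(-139736 + (-4/3 + 149*√(-518))) = √(-139736 + (-4/3 + 149*(I*√518))) = √(-139736 + (-4/3 + 149*I*√518)) = √(-419212/3 + 149*I*√518)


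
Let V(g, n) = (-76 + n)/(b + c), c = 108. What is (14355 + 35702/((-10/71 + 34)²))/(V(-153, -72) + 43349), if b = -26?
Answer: 1704382698971/5135512473880 ≈ 0.33188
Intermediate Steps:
V(g, n) = -38/41 + n/82 (V(g, n) = (-76 + n)/(-26 + 108) = (-76 + n)/82 = (-76 + n)*(1/82) = -38/41 + n/82)
(14355 + 35702/((-10/71 + 34)²))/(V(-153, -72) + 43349) = (14355 + 35702/((-10/71 + 34)²))/((-38/41 + (1/82)*(-72)) + 43349) = (14355 + 35702/((-10*1/71 + 34)²))/((-38/41 - 36/41) + 43349) = (14355 + 35702/((-10/71 + 34)²))/(-74/41 + 43349) = (14355 + 35702/((2404/71)²))/(1777235/41) = (14355 + 35702/(5779216/5041))*(41/1777235) = (14355 + 35702*(5041/5779216))*(41/1777235) = (14355 + 89986891/2889608)*(41/1777235) = (41570309731/2889608)*(41/1777235) = 1704382698971/5135512473880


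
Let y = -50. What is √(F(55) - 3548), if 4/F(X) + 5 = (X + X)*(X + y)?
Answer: 2*I*√263460630/545 ≈ 59.565*I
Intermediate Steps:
F(X) = 4/(-5 + 2*X*(-50 + X)) (F(X) = 4/(-5 + (X + X)*(X - 50)) = 4/(-5 + (2*X)*(-50 + X)) = 4/(-5 + 2*X*(-50 + X)))
√(F(55) - 3548) = √(4/(-5 - 100*55 + 2*55²) - 3548) = √(4/(-5 - 5500 + 2*3025) - 3548) = √(4/(-5 - 5500 + 6050) - 3548) = √(4/545 - 3548) = √(-1933656/545) = 2*I*√263460630/545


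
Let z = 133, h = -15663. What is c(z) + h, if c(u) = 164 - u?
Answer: -15632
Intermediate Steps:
c(z) + h = (164 - 1*133) - 15663 = (164 - 133) - 15663 = 31 - 15663 = -15632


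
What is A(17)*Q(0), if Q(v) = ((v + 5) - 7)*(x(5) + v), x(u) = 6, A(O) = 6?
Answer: -72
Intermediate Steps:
Q(v) = (-2 + v)*(6 + v) (Q(v) = ((v + 5) - 7)*(6 + v) = ((5 + v) - 7)*(6 + v) = (-2 + v)*(6 + v))
A(17)*Q(0) = 6*(-12 + 0² + 4*0) = 6*(-12 + 0 + 0) = 6*(-12) = -72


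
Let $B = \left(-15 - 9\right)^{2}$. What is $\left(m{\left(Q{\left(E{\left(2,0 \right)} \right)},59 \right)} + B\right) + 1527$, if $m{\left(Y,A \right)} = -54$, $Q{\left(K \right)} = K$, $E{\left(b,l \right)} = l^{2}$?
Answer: $2049$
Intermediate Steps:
$B = 576$ ($B = \left(-24\right)^{2} = 576$)
$\left(m{\left(Q{\left(E{\left(2,0 \right)} \right)},59 \right)} + B\right) + 1527 = \left(-54 + 576\right) + 1527 = 522 + 1527 = 2049$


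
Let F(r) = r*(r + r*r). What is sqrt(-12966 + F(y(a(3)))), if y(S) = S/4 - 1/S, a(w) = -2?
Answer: I*sqrt(12966) ≈ 113.87*I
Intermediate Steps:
y(S) = -1/S + S/4 (y(S) = S*(1/4) - 1/S = S/4 - 1/S = -1/S + S/4)
F(r) = r*(r + r**2)
sqrt(-12966 + F(y(a(3)))) = sqrt(-12966 + (-1/(-2) + (1/4)*(-2))**2*(1 + (-1/(-2) + (1/4)*(-2)))) = sqrt(-12966 + (-1*(-1/2) - 1/2)**2*(1 + (-1*(-1/2) - 1/2))) = sqrt(-12966 + (1/2 - 1/2)**2*(1 + (1/2 - 1/2))) = sqrt(-12966 + 0**2*(1 + 0)) = sqrt(-12966 + 0*1) = sqrt(-12966 + 0) = sqrt(-12966) = I*sqrt(12966)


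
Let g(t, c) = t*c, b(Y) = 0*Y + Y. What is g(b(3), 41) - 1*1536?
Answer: -1413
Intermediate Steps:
b(Y) = Y (b(Y) = 0 + Y = Y)
g(t, c) = c*t
g(b(3), 41) - 1*1536 = 41*3 - 1*1536 = 123 - 1536 = -1413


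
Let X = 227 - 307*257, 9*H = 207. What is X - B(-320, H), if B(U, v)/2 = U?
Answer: -78032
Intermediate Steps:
H = 23 (H = (⅑)*207 = 23)
B(U, v) = 2*U
X = -78672 (X = 227 - 78899 = -78672)
X - B(-320, H) = -78672 - 2*(-320) = -78672 - 1*(-640) = -78672 + 640 = -78032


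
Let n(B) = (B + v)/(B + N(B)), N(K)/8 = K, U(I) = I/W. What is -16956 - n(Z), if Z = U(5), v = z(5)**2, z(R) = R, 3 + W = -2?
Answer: -50860/3 ≈ -16953.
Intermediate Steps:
W = -5 (W = -3 - 2 = -5)
U(I) = -I/5 (U(I) = I/(-5) = I*(-1/5) = -I/5)
N(K) = 8*K
v = 25 (v = 5**2 = 25)
Z = -1 (Z = -1/5*5 = -1)
n(B) = (25 + B)/(9*B) (n(B) = (B + 25)/(B + 8*B) = (25 + B)/((9*B)) = (25 + B)*(1/(9*B)) = (25 + B)/(9*B))
-16956 - n(Z) = -16956 - (25 - 1)/(9*(-1)) = -16956 - (-1)*24/9 = -16956 - 1*(-8/3) = -16956 + 8/3 = -50860/3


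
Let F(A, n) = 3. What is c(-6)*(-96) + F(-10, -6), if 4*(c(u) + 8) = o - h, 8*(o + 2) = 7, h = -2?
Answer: 750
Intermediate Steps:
o = -9/8 (o = -2 + (1/8)*7 = -2 + 7/8 = -9/8 ≈ -1.1250)
c(u) = -249/32 (c(u) = -8 + (-9/8 - 1*(-2))/4 = -8 + (-9/8 + 2)/4 = -8 + (1/4)*(7/8) = -8 + 7/32 = -249/32)
c(-6)*(-96) + F(-10, -6) = -249/32*(-96) + 3 = 747 + 3 = 750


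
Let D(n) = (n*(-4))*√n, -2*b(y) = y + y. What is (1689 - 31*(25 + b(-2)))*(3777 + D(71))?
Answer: 3218004 - 241968*√71 ≈ 1.1791e+6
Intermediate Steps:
b(y) = -y (b(y) = -(y + y)/2 = -y)
D(n) = -4*n^(3/2) (D(n) = (-4*n)*√n = -4*n^(3/2))
(1689 - 31*(25 + b(-2)))*(3777 + D(71)) = (1689 - 31*(25 - 1*(-2)))*(3777 - 284*√71) = (1689 - 31*(25 + 2))*(3777 - 284*√71) = (1689 - 31*27)*(3777 - 284*√71) = (1689 - 837)*(3777 - 284*√71) = 852*(3777 - 284*√71) = 3218004 - 241968*√71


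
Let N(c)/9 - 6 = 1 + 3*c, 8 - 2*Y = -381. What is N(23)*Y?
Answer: 133038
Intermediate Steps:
Y = 389/2 (Y = 4 - 1/2*(-381) = 4 + 381/2 = 389/2 ≈ 194.50)
N(c) = 63 + 27*c (N(c) = 54 + 9*(1 + 3*c) = 54 + (9 + 27*c) = 63 + 27*c)
N(23)*Y = (63 + 27*23)*(389/2) = (63 + 621)*(389/2) = 684*(389/2) = 133038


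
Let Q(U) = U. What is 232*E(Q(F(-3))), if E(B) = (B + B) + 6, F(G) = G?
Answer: 0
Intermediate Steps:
E(B) = 6 + 2*B (E(B) = 2*B + 6 = 6 + 2*B)
232*E(Q(F(-3))) = 232*(6 + 2*(-3)) = 232*(6 - 6) = 232*0 = 0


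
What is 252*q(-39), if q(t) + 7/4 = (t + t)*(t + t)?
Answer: 1532727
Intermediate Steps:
q(t) = -7/4 + 4*t**2 (q(t) = -7/4 + (t + t)*(t + t) = -7/4 + (2*t)*(2*t) = -7/4 + 4*t**2)
252*q(-39) = 252*(-7/4 + 4*(-39)**2) = 252*(-7/4 + 4*1521) = 252*(-7/4 + 6084) = 252*(24329/4) = 1532727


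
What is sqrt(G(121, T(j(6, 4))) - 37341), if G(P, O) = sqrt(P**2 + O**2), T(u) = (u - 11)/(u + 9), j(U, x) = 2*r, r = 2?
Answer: sqrt(-6310629 + 13*sqrt(2474378))/13 ≈ 192.92*I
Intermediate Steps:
j(U, x) = 4 (j(U, x) = 2*2 = 4)
T(u) = (-11 + u)/(9 + u)
G(P, O) = sqrt(O**2 + P**2)
sqrt(G(121, T(j(6, 4))) - 37341) = sqrt(sqrt(((-11 + 4)/(9 + 4))**2 + 121**2) - 37341) = sqrt(sqrt((-7/13)**2 + 14641) - 37341) = sqrt(sqrt(49/169 + 14641) - 37341) = sqrt(sqrt(2474378/169) - 37341) = sqrt(sqrt(2474378)/13 - 37341) = sqrt(-37341 + sqrt(2474378)/13)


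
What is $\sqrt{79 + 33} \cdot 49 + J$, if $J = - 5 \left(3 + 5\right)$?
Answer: $-40 + 196 \sqrt{7} \approx 478.57$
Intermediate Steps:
$J = -40$ ($J = \left(-5\right) 8 = -40$)
$\sqrt{79 + 33} \cdot 49 + J = \sqrt{79 + 33} \cdot 49 - 40 = \sqrt{112} \cdot 49 - 40 = 4 \sqrt{7} \cdot 49 - 40 = 196 \sqrt{7} - 40 = -40 + 196 \sqrt{7}$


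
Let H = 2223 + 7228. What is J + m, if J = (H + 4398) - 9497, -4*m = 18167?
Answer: -759/4 ≈ -189.75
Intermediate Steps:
m = -18167/4 (m = -¼*18167 = -18167/4 ≈ -4541.8)
H = 9451
J = 4352 (J = (9451 + 4398) - 9497 = 13849 - 9497 = 4352)
J + m = 4352 - 18167/4 = -759/4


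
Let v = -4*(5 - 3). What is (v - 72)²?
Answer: 6400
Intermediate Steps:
v = -8 (v = -4*2 = -8)
(v - 72)² = (-8 - 72)² = (-80)² = 6400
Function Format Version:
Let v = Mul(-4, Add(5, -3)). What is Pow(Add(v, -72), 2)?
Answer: 6400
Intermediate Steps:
v = -8 (v = Mul(-4, 2) = -8)
Pow(Add(v, -72), 2) = Pow(Add(-8, -72), 2) = Pow(-80, 2) = 6400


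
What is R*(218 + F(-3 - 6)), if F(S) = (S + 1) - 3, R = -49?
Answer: -10143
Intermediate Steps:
F(S) = -2 + S (F(S) = (1 + S) - 3 = -2 + S)
R*(218 + F(-3 - 6)) = -49*(218 + (-2 + (-3 - 6))) = -49*(218 + (-2 - 9)) = -49*(218 - 11) = -49*207 = -10143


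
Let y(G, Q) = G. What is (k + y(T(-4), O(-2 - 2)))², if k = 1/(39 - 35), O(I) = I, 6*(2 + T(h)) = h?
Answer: 841/144 ≈ 5.8403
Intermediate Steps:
T(h) = -2 + h/6
k = ¼ (k = 1/4 = ¼ ≈ 0.25000)
(k + y(T(-4), O(-2 - 2)))² = (¼ + (-2 + (⅙)*(-4)))² = (¼ + (-2 - ⅔))² = (¼ - 8/3)² = (-29/12)² = 841/144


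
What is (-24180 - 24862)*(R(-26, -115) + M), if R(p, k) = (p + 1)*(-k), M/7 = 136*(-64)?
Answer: 3129026726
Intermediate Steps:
M = -60928 (M = 7*(136*(-64)) = 7*(-8704) = -60928)
R(p, k) = -k*(1 + p) (R(p, k) = (1 + p)*(-k) = -k*(1 + p))
(-24180 - 24862)*(R(-26, -115) + M) = (-24180 - 24862)*(-1*(-115)*(1 - 26) - 60928) = -49042*(-1*(-115)*(-25) - 60928) = -49042*(-2875 - 60928) = -49042*(-63803) = 3129026726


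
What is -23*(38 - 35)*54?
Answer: -3726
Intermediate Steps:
-23*(38 - 35)*54 = -23*3*54 = -69*54 = -3726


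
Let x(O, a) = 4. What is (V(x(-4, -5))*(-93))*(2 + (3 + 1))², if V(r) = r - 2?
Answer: -6696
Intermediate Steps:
V(r) = -2 + r
(V(x(-4, -5))*(-93))*(2 + (3 + 1))² = ((-2 + 4)*(-93))*(2 + (3 + 1))² = (2*(-93))*(2 + 4)² = -186*6² = -186*36 = -6696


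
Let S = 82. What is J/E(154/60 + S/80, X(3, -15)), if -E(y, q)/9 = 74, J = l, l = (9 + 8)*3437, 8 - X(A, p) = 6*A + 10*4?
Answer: -58429/666 ≈ -87.731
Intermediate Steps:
X(A, p) = -32 - 6*A (X(A, p) = 8 - (6*A + 10*4) = 8 - (6*A + 40) = 8 - (40 + 6*A) = 8 + (-40 - 6*A) = -32 - 6*A)
l = 58429 (l = 17*3437 = 58429)
J = 58429
E(y, q) = -666 (E(y, q) = -9*74 = -666)
J/E(154/60 + S/80, X(3, -15)) = 58429/(-666) = 58429*(-1/666) = -58429/666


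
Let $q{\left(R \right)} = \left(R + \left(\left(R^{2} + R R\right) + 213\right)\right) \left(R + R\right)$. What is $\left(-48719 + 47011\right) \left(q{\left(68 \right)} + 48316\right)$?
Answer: $-2295996080$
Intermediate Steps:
$q{\left(R \right)} = 2 R \left(213 + R + 2 R^{2}\right)$ ($q{\left(R \right)} = \left(R + \left(\left(R^{2} + R^{2}\right) + 213\right)\right) 2 R = \left(R + \left(2 R^{2} + 213\right)\right) 2 R = \left(R + \left(213 + 2 R^{2}\right)\right) 2 R = \left(213 + R + 2 R^{2}\right) 2 R = 2 R \left(213 + R + 2 R^{2}\right)$)
$\left(-48719 + 47011\right) \left(q{\left(68 \right)} + 48316\right) = \left(-48719 + 47011\right) \left(2 \cdot 68 \left(213 + 68 + 2 \cdot 68^{2}\right) + 48316\right) = - 1708 \left(2 \cdot 68 \left(213 + 68 + 2 \cdot 4624\right) + 48316\right) = - 1708 \left(2 \cdot 68 \left(213 + 68 + 9248\right) + 48316\right) = - 1708 \left(2 \cdot 68 \cdot 9529 + 48316\right) = - 1708 \left(1295944 + 48316\right) = \left(-1708\right) 1344260 = -2295996080$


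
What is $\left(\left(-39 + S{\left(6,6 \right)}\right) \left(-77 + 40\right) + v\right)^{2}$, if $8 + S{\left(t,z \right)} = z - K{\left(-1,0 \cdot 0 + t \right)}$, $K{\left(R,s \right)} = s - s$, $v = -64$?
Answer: $2111209$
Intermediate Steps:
$K{\left(R,s \right)} = 0$
$S{\left(t,z \right)} = -8 + z$ ($S{\left(t,z \right)} = -8 + \left(z - 0\right) = -8 + \left(z + 0\right) = -8 + z$)
$\left(\left(-39 + S{\left(6,6 \right)}\right) \left(-77 + 40\right) + v\right)^{2} = \left(\left(-39 + \left(-8 + 6\right)\right) \left(-77 + 40\right) - 64\right)^{2} = \left(\left(-39 - 2\right) \left(-37\right) - 64\right)^{2} = \left(\left(-41\right) \left(-37\right) - 64\right)^{2} = \left(1517 - 64\right)^{2} = 1453^{2} = 2111209$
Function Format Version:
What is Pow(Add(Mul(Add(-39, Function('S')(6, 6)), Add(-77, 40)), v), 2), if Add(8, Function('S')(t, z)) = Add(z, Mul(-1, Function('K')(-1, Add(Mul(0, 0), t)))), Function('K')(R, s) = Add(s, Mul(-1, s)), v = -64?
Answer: 2111209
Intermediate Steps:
Function('K')(R, s) = 0
Function('S')(t, z) = Add(-8, z) (Function('S')(t, z) = Add(-8, Add(z, Mul(-1, 0))) = Add(-8, Add(z, 0)) = Add(-8, z))
Pow(Add(Mul(Add(-39, Function('S')(6, 6)), Add(-77, 40)), v), 2) = Pow(Add(Mul(Add(-39, Add(-8, 6)), Add(-77, 40)), -64), 2) = Pow(Add(Mul(Add(-39, -2), -37), -64), 2) = Pow(Add(Mul(-41, -37), -64), 2) = Pow(Add(1517, -64), 2) = Pow(1453, 2) = 2111209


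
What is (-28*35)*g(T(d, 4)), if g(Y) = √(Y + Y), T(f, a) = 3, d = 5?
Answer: -980*√6 ≈ -2400.5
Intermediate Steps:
g(Y) = √2*√Y (g(Y) = √(2*Y) = √2*√Y)
(-28*35)*g(T(d, 4)) = (-28*35)*(√2*√3) = -980*√6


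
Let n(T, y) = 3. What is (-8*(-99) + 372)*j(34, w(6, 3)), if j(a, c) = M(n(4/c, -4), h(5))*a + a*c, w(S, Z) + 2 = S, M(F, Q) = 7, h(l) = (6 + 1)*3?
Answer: 435336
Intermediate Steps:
h(l) = 21 (h(l) = 7*3 = 21)
w(S, Z) = -2 + S
j(a, c) = 7*a + a*c
(-8*(-99) + 372)*j(34, w(6, 3)) = (-8*(-99) + 372)*(34*(7 + (-2 + 6))) = (792 + 372)*(34*(7 + 4)) = 1164*(34*11) = 1164*374 = 435336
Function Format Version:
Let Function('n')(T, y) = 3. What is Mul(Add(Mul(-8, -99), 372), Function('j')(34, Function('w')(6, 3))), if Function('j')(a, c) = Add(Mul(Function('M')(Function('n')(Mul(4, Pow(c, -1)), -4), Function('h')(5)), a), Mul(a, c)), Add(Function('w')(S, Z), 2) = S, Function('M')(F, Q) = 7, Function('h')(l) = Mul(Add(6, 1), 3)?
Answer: 435336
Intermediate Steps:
Function('h')(l) = 21 (Function('h')(l) = Mul(7, 3) = 21)
Function('w')(S, Z) = Add(-2, S)
Function('j')(a, c) = Add(Mul(7, a), Mul(a, c))
Mul(Add(Mul(-8, -99), 372), Function('j')(34, Function('w')(6, 3))) = Mul(Add(Mul(-8, -99), 372), Mul(34, Add(7, Add(-2, 6)))) = Mul(Add(792, 372), Mul(34, Add(7, 4))) = Mul(1164, Mul(34, 11)) = Mul(1164, 374) = 435336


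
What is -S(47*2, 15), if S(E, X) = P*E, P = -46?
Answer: 4324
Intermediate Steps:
S(E, X) = -46*E
-S(47*2, 15) = -(-46)*47*2 = -(-46)*94 = -1*(-4324) = 4324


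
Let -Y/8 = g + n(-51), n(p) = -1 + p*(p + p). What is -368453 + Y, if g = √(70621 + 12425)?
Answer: -410061 - 8*√83046 ≈ -4.1237e+5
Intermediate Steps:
n(p) = -1 + 2*p² (n(p) = -1 + p*(2*p) = -1 + 2*p²)
g = √83046 ≈ 288.18
Y = -41608 - 8*√83046 (Y = -8*(√83046 + (-1 + 2*(-51)²)) = -8*(√83046 + (-1 + 2*2601)) = -8*(√83046 + (-1 + 5202)) = -8*(√83046 + 5201) = -8*(5201 + √83046) = -41608 - 8*√83046 ≈ -43913.)
-368453 + Y = -368453 + (-41608 - 8*√83046) = -410061 - 8*√83046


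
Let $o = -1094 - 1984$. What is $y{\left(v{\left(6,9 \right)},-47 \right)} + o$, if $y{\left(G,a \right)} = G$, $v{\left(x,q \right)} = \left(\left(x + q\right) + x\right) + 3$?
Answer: $-3054$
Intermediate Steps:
$v{\left(x,q \right)} = 3 + q + 2 x$ ($v{\left(x,q \right)} = \left(\left(q + x\right) + x\right) + 3 = \left(q + 2 x\right) + 3 = 3 + q + 2 x$)
$o = -3078$ ($o = -1094 - 1984 = -3078$)
$y{\left(v{\left(6,9 \right)},-47 \right)} + o = \left(3 + 9 + 2 \cdot 6\right) - 3078 = \left(3 + 9 + 12\right) - 3078 = 24 - 3078 = -3054$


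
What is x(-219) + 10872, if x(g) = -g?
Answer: 11091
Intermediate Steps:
x(-219) + 10872 = -1*(-219) + 10872 = 219 + 10872 = 11091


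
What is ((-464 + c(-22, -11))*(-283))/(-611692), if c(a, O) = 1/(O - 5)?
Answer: -2101275/9787072 ≈ -0.21470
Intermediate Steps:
c(a, O) = 1/(-5 + O)
((-464 + c(-22, -11))*(-283))/(-611692) = ((-464 + 1/(-5 - 11))*(-283))/(-611692) = ((-464 + 1/(-16))*(-283))*(-1/611692) = ((-464 - 1/16)*(-283))*(-1/611692) = -7425/16*(-283)*(-1/611692) = (2101275/16)*(-1/611692) = -2101275/9787072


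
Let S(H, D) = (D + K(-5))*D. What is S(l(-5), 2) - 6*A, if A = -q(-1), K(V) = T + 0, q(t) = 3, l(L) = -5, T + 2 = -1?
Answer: 16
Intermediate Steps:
T = -3 (T = -2 - 1 = -3)
K(V) = -3 (K(V) = -3 + 0 = -3)
S(H, D) = D*(-3 + D) (S(H, D) = (D - 3)*D = (-3 + D)*D = D*(-3 + D))
A = -3 (A = -1*3 = -3)
S(l(-5), 2) - 6*A = 2*(-3 + 2) - 6*(-3) = 2*(-1) + 18 = -2 + 18 = 16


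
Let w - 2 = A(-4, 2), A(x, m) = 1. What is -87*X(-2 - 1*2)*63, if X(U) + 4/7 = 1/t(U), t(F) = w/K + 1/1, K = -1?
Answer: 11745/2 ≈ 5872.5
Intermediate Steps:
w = 3 (w = 2 + 1 = 3)
t(F) = -2 (t(F) = 3/(-1) + 1/1 = 3*(-1) + 1*1 = -3 + 1 = -2)
X(U) = -15/14 (X(U) = -4/7 + 1/(-2) = -4/7 - ½ = -15/14)
-87*X(-2 - 1*2)*63 = -87*(-15/14)*63 = (1305/14)*63 = 11745/2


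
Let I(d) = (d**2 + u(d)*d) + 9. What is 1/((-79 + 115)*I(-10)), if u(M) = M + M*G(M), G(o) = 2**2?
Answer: 1/21924 ≈ 4.5612e-5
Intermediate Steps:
G(o) = 4
u(M) = 5*M (u(M) = M + M*4 = M + 4*M = 5*M)
I(d) = 9 + 6*d**2 (I(d) = (d**2 + (5*d)*d) + 9 = (d**2 + 5*d**2) + 9 = 6*d**2 + 9 = 9 + 6*d**2)
1/((-79 + 115)*I(-10)) = 1/((-79 + 115)*(9 + 6*(-10)**2)) = 1/(36*(9 + 6*100)) = 1/(36*(9 + 600)) = 1/(36*609) = 1/21924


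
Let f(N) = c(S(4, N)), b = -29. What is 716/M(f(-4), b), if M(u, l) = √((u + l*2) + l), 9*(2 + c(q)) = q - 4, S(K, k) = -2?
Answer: -716*I*√807/269 ≈ -75.613*I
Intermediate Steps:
c(q) = -22/9 + q/9 (c(q) = -2 + (q - 4)/9 = -2 + (-4 + q)/9 = -2 + (-4/9 + q/9) = -22/9 + q/9)
f(N) = -8/3 (f(N) = -22/9 + (⅑)*(-2) = -22/9 - 2/9 = -8/3)
M(u, l) = √(u + 3*l) (M(u, l) = √((u + 2*l) + l) = √(u + 3*l))
716/M(f(-4), b) = 716/(√(-8/3 + 3*(-29))) = 716/(√(-8/3 - 87)) = 716/(√(-269/3)) = 716/((I*√807/3)) = 716*(-I*√807/269) = -716*I*√807/269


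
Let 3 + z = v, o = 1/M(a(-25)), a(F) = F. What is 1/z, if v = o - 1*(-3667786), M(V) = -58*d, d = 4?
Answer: 232/850925655 ≈ 2.7264e-7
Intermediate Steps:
M(V) = -232 (M(V) = -58*4 = -232)
o = -1/232 (o = 1/(-232) = -1/232 ≈ -0.0043103)
v = 850926351/232 (v = -1/232 - 1*(-3667786) = -1/232 + 3667786 = 850926351/232 ≈ 3.6678e+6)
z = 850925655/232 (z = -3 + 850926351/232 = 850925655/232 ≈ 3.6678e+6)
1/z = 1/(850925655/232) = 232/850925655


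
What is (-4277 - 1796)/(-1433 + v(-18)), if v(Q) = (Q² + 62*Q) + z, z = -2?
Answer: 6073/2227 ≈ 2.7270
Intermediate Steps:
v(Q) = -2 + Q² + 62*Q (v(Q) = (Q² + 62*Q) - 2 = -2 + Q² + 62*Q)
(-4277 - 1796)/(-1433 + v(-18)) = (-4277 - 1796)/(-1433 + (-2 + (-18)² + 62*(-18))) = -6073/(-1433 + (-2 + 324 - 1116)) = -6073/(-1433 - 794) = -6073/(-2227) = -6073*(-1/2227) = 6073/2227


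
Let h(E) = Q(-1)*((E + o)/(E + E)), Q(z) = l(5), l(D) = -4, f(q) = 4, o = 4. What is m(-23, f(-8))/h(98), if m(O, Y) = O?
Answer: 1127/102 ≈ 11.049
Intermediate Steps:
Q(z) = -4
h(E) = -2*(4 + E)/E (h(E) = -4*(E + 4)/(E + E) = -4*(4 + E)/(2*E) = -4*(4 + E)*1/(2*E) = -2*(4 + E)/E)
m(-23, f(-8))/h(98) = -23/(-2 - 8/98) = -23/(-2 - 8*1/98) = -23/(-2 - 4/49) = -23/(-102/49) = -23*(-49/102) = 1127/102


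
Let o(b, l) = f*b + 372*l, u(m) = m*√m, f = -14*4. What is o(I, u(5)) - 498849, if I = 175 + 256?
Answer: -522985 + 1860*√5 ≈ -5.1883e+5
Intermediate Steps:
I = 431
f = -56
u(m) = m^(3/2)
o(b, l) = -56*b + 372*l
o(I, u(5)) - 498849 = (-56*431 + 372*5^(3/2)) - 498849 = (-24136 + 372*(5*√5)) - 498849 = (-24136 + 1860*√5) - 498849 = -522985 + 1860*√5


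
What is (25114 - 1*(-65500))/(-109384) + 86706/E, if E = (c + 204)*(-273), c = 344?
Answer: -960019415/681845164 ≈ -1.4080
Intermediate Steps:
E = -149604 (E = (344 + 204)*(-273) = 548*(-273) = -149604)
(25114 - 1*(-65500))/(-109384) + 86706/E = (25114 - 1*(-65500))/(-109384) + 86706/(-149604) = (25114 + 65500)*(-1/109384) + 86706*(-1/149604) = 90614*(-1/109384) - 14451/24934 = -45307/54692 - 14451/24934 = -960019415/681845164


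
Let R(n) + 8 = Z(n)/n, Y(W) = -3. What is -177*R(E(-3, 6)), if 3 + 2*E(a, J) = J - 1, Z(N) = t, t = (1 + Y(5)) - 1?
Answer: 1947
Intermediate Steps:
t = -3 (t = (1 - 3) - 1 = -2 - 1 = -3)
Z(N) = -3
E(a, J) = -2 + J/2 (E(a, J) = -3/2 + (J - 1)/2 = -3/2 + (-1 + J)/2 = -3/2 + (-½ + J/2) = -2 + J/2)
R(n) = -8 - 3/n
-177*R(E(-3, 6)) = -177*(-8 - 3/(-2 + (½)*6)) = -177*(-8 - 3/(-2 + 3)) = -177*(-8 - 3/1) = -177*(-8 - 3*1) = -177*(-8 - 3) = -177*(-11) = 1947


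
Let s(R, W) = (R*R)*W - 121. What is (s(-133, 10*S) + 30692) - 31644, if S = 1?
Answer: 175817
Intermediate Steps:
s(R, W) = -121 + W*R² (s(R, W) = R²*W - 121 = W*R² - 121 = -121 + W*R²)
(s(-133, 10*S) + 30692) - 31644 = ((-121 + (10*1)*(-133)²) + 30692) - 31644 = ((-121 + 10*17689) + 30692) - 31644 = ((-121 + 176890) + 30692) - 31644 = (176769 + 30692) - 31644 = 207461 - 31644 = 175817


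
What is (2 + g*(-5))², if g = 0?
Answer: 4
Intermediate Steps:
(2 + g*(-5))² = (2 + 0*(-5))² = (2 + 0)² = 2² = 4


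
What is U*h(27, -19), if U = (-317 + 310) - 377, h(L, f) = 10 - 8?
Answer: -768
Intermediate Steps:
h(L, f) = 2
U = -384 (U = -7 - 377 = -384)
U*h(27, -19) = -384*2 = -768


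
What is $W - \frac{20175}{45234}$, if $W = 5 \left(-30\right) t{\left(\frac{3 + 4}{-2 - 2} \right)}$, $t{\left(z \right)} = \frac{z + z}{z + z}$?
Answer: $- \frac{2268425}{15078} \approx -150.45$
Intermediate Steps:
$t{\left(z \right)} = 1$ ($t{\left(z \right)} = \frac{2 z}{2 z} = 2 z \frac{1}{2 z} = 1$)
$W = -150$ ($W = 5 \left(-30\right) 1 = \left(-150\right) 1 = -150$)
$W - \frac{20175}{45234} = -150 - \frac{20175}{45234} = -150 - 20175 \cdot \frac{1}{45234} = -150 - \frac{6725}{15078} = - \frac{2268425}{15078}$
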